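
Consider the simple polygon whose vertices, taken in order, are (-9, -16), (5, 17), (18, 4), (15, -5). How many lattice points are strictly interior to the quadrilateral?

389

Using the shoelace formula, 2A = |((-9)·17 − 5·(-16)) + (5·4 − 18·17) + (18·(-5) − 15·4) + (15·(-16) − (-9)·(-5))| = 794, so the area is 397.
The number of boundary lattice points is Σ gcd(|Δx|,|Δy|) = gcd(14,33) + gcd(13,13) + gcd(3,9) + gcd(24,11) = 1+13+3+1 = 18.
Pick's theorem gives I = A − B/2 + 1 = 397 − 18/2 + 1 = 389.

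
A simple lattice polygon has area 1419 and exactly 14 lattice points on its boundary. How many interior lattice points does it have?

From Pick's theorem, I = A − B/2 + 1 = 1419 − 14/2 + 1 = 1413.

1413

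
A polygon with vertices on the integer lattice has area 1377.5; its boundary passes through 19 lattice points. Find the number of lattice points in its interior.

1369

Pick's theorem A = I + B/2 − 1 rearranges to I = A − B/2 + 1 = 1377.5 − 19/2 + 1 = 1369.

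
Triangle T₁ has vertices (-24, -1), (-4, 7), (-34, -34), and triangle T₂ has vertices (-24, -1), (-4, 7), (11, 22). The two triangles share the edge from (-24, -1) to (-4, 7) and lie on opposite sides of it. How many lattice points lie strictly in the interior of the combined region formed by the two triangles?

372

The union is the simple quadrilateral with vertices (-24, -1), (-34, -34), (-4, 7), (11, 22) in order.
By the shoelace formula, twice the signed area is |((-24)·(-34) − (-34)·(-1)) + ((-34)·7 − (-4)·(-34)) + ((-4)·22 − 11·7) + (11·(-1) − (-24)·22)| = 760, so the area is 380.
Along each edge there are gcd(|Δx|,|Δy|)+1 lattice points, so counting each shared vertex once the boundary has gcd(10,33) + gcd(30,41) + gcd(15,15) + gcd(35,23) = 1+1+15+1 = 18.
By Pick's theorem I = A − B/2 + 1 = 380 − 18/2 + 1 = 372.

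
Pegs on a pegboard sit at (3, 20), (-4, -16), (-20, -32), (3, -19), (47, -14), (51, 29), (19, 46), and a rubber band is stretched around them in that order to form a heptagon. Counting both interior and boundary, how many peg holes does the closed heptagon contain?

2653

Using the shoelace formula, 2A = |(3·(-16) − (-4)·20) + ((-4)·(-32) − (-20)·(-16)) + ((-20)·(-19) − 3·(-32)) + (3·(-14) − 47·(-19)) + (47·29 − 51·(-14)) + (51·46 − 19·29) + (19·20 − 3·46)| = 5281, so the area is 5281/2.
Summing gcd(|Δx|,|Δy|) over the edges gives the boundary count: gcd(7,36) + gcd(16,16) + gcd(23,13) + gcd(44,5) + gcd(4,43) + gcd(32,17) + gcd(16,26) = 1+16+1+1+1+1+2 = 23.
Pick's theorem gives I = A − B/2 + 1 = 5281/2 − 23/2 + 1 = 2630, so the closed region contains I + B = 2630 + 23 = 2653 lattice points.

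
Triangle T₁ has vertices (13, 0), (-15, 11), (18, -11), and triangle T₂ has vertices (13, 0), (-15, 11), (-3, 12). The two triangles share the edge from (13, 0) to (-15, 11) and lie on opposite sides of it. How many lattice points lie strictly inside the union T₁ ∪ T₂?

199

The union is the simple quadrilateral with vertices (13, 0), (18, -11), (-15, 11), (-3, 12) in order.
The shoelace formula gives twice the area as |(13·(-11) − 18·0) + (18·11 − (-15)·(-11)) + ((-15)·12 − (-3)·11) + ((-3)·0 − 13·12)| = 413, so the area is 206.5.
The number of boundary lattice points is Σ gcd(|Δx|,|Δy|) = gcd(5,11) + gcd(33,22) + gcd(12,1) + gcd(16,12) = 1+11+1+4 = 17.
By Pick's theorem I = A − B/2 + 1 = 206.5 − 17/2 + 1 = 199.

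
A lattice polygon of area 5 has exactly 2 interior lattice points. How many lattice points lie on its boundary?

Pick's theorem gives A = I + B/2 − 1, so B = 2(A − I + 1) = 2(5 − 2 + 1) = 8.

8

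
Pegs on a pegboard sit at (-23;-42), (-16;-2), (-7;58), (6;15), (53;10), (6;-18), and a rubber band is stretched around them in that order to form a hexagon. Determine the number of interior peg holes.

The shoelace formula gives twice the area as |((-23)·(-2) − (-16)·(-42)) + ((-16)·58 − (-7)·(-2)) + ((-7)·15 − 6·58) + (6·10 − 53·15) + (53·(-18) − 6·10) + (6·(-42) − (-23)·(-18))| = 4436, so the area is 2218.
Summing gcd(|Δx|,|Δy|) over the edges gives the boundary count: gcd(7,40) + gcd(9,60) + gcd(13,43) + gcd(47,5) + gcd(47,28) + gcd(29,24) = 1+3+1+1+1+1 = 8.
By Pick's theorem A = I + B/2 − 1, so I = 2218 − 8/2 + 1 = 2215.

2215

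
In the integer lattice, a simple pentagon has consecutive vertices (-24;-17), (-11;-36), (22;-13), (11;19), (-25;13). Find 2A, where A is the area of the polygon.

Using the shoelace formula, 2A = |((-24)·(-36) − (-11)·(-17)) + ((-11)·(-13) − 22·(-36)) + (22·19 − 11·(-13)) + (11·13 − (-25)·19) + ((-25)·(-17) − (-24)·13)| = 3528, so the area is 1764.

3528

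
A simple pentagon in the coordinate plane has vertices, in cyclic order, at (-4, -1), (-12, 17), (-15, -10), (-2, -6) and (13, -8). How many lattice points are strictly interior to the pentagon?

The shoelace formula gives twice the area as |[(-4)·17 − (-12)·(-1)] + [(-12)·(-10) − (-15)·17] + [(-15)·(-6) − (-2)·(-10)] + [(-2)·(-8) − 13·(-6)] + [13·(-1) − (-4)·(-8)]| = 414, so the area is 207.
The number of boundary lattice points is Σ gcd(|Δx|,|Δy|) = gcd(8,18) + gcd(3,27) + gcd(13,4) + gcd(15,2) + gcd(17,7) = 2+3+1+1+1 = 8.
By Pick's theorem A = I + B/2 − 1, so I = 207 − 8/2 + 1 = 204.

204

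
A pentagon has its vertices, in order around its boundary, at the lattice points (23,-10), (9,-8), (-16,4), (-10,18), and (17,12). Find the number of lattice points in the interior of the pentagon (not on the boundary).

Using the shoelace formula, 2A = |(23·(-8) − 9·(-10)) + (9·4 − (-16)·(-8)) + ((-16)·18 − (-10)·4) + ((-10)·12 − 17·18) + (17·(-10) − 23·12)| = 1306, so the area is 653.
Along each edge there are gcd(|Δx|,|Δy|)+1 lattice points, so counting each shared vertex once the boundary has gcd(14,2) + gcd(25,12) + gcd(6,14) + gcd(27,6) + gcd(6,22) = 2+1+2+3+2 = 10.
Pick's theorem gives I = A − B/2 + 1 = 653 − 10/2 + 1 = 649.

649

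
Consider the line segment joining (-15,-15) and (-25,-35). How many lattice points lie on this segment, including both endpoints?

11

The number of lattice points on a segment between lattice points is gcd(|Δx|,|Δy|) + 1 = gcd(10,20) + 1 = 10 + 1 = 11.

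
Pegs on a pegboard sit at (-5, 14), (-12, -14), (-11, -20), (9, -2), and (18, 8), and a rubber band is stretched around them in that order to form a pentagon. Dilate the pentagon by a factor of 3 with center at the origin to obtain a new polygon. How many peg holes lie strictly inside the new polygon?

Using the shoelace formula, 2A = |((-5)·(-14) − (-12)·14) + ((-12)·(-20) − (-11)·(-14)) + ((-11)·(-2) − 9·(-20)) + (9·8 − 18·(-2)) + (18·14 − (-5)·8)| = 926, so the area is 463.
Along each edge there are gcd(|Δx|,|Δy|)+1 lattice points, so counting each shared vertex once the boundary has gcd(7,28) + gcd(1,6) + gcd(20,18) + gcd(9,10) + gcd(23,6) = 7+1+2+1+1 = 12.
Scaling by 3 multiplies the area by 3² = 9 (so the new area is 4167) and multiplies the boundary lattice-point count by 3, giving 36.
By Pick's theorem, the interior count of the dilated polygon is 4167 − 36/2 + 1 = 4150.

4150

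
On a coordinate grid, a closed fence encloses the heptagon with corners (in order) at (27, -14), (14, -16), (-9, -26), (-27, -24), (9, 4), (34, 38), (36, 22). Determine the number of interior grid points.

1308

The shoelace formula gives twice the area as |(27·(-16) − 14·(-14)) + (14·(-26) − (-9)·(-16)) + ((-9)·(-24) − (-27)·(-26)) + ((-27)·4 − 9·(-24)) + (9·38 − 34·4) + (34·22 − 36·38) + (36·(-14) − 27·22)| = 2634, so the area is 1317.
The number of boundary lattice points is Σ gcd(|Δx|,|Δy|) = gcd(13,2) + gcd(23,10) + gcd(18,2) + gcd(36,28) + gcd(25,34) + gcd(2,16) + gcd(9,36) = 1+1+2+4+1+2+9 = 20.
By Pick's theorem A = I + B/2 − 1, so I = 1317 − 20/2 + 1 = 1308.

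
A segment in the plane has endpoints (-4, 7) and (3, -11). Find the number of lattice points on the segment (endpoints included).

2

The number of lattice points on a segment between lattice points is gcd(|Δx|,|Δy|) + 1 = gcd(7,18) + 1 = 1 + 1 = 2.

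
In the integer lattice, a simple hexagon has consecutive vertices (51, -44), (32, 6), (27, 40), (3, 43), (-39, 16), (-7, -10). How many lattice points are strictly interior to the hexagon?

Using the shoelace formula, 2A = |[51·6 − 32·(-44)] + [32·40 − 27·6] + [27·43 − 3·40] + [3·16 − (-39)·43] + [(-39)·(-10) − (-7)·16] + [(-7)·(-44) − 51·(-10)]| = 6918, so the area is 3459.
Summing gcd(|Δx|,|Δy|) over the edges gives the boundary count: gcd(19,50) + gcd(5,34) + gcd(24,3) + gcd(42,27) + gcd(32,26) + gcd(58,34) = 1+1+3+3+2+2 = 12.
Pick's theorem gives I = A − B/2 + 1 = 3459 − 12/2 + 1 = 3454.

3454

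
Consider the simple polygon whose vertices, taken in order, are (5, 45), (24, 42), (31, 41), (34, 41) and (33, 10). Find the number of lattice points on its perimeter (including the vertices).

13

The number of boundary lattice points is Σ gcd(|Δx|,|Δy|) = gcd(19,3) + gcd(7,1) + gcd(3,0) + gcd(1,31) + gcd(28,35) = 1+1+3+1+7 = 13.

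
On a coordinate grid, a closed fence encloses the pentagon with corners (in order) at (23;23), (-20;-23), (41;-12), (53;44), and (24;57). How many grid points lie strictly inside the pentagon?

2377

The shoelace formula gives twice the area as |(23·(-23) − (-20)·23) + ((-20)·(-12) − 41·(-23)) + (41·44 − 53·(-12)) + (53·57 − 24·44) + (24·23 − 23·57)| = 4760, so the area is 2380.
The number of boundary lattice points is Σ gcd(|Δx|,|Δy|) = gcd(43,46) + gcd(61,11) + gcd(12,56) + gcd(29,13) + gcd(1,34) = 1+1+4+1+1 = 8.
Pick's theorem gives I = A − B/2 + 1 = 2380 − 8/2 + 1 = 2377.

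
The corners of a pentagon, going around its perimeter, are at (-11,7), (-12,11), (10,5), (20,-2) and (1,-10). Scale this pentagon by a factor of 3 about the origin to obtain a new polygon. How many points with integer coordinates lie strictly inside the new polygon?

2818

The shoelace formula gives twice the area as |[(-11)·11 − (-12)·7] + [(-12)·5 − 10·11] + [10·(-2) − 20·5] + [20·(-10) − 1·(-2)] + [1·7 − (-11)·(-10)]| = 628, so the area is 314.
The number of boundary lattice points is Σ gcd(|Δx|,|Δy|) = gcd(1,4) + gcd(22,6) + gcd(10,7) + gcd(19,8) + gcd(12,17) = 1+2+1+1+1 = 6.
Scaling by 3 multiplies the area by 3² = 9 (so the new area is 2826) and multiplies the boundary lattice-point count by 3, giving 18.
By Pick's theorem, the interior count of the dilated polygon is 2826 − 18/2 + 1 = 2818.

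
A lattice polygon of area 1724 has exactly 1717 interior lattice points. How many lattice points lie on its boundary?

16

Pick's theorem gives A = I + B/2 − 1, so B = 2(A − I + 1) = 2(1724 − 1717 + 1) = 16.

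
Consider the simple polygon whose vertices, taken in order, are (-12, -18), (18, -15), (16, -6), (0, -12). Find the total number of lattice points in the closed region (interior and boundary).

157

Using the shoelace formula, 2A = |[(-12)·(-15) − 18·(-18)] + [18·(-6) − 16·(-15)] + [16·(-12) − 0·(-6)] + [0·(-18) − (-12)·(-12)]| = 300, so the area is 150.
The number of boundary lattice points is Σ gcd(|Δx|,|Δy|) = gcd(30,3) + gcd(2,9) + gcd(16,6) + gcd(12,6) = 3+1+2+6 = 12.
Pick's theorem gives I = A − B/2 + 1 = 150 − 12/2 + 1 = 145, so the closed region contains I + B = 145 + 12 = 157 lattice points.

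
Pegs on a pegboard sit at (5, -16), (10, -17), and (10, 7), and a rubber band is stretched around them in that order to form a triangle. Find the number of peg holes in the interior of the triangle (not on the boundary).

By the shoelace formula, twice the signed area is |[5·(-17) − 10·(-16)] + [10·7 − 10·(-17)] + [10·(-16) − 5·7]| = 120, so the area is 60.
Summing gcd(|Δx|,|Δy|) over the edges gives the boundary count: gcd(5,1) + gcd(0,24) + gcd(5,23) = 1+24+1 = 26.
By Pick's theorem A = I + B/2 − 1, so I = 60 − 26/2 + 1 = 48.

48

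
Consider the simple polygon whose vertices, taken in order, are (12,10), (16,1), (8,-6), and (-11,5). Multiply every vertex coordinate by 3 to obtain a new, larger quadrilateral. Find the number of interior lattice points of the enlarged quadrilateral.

2011

The shoelace formula gives twice the area as |(12·1 − 16·10) + (16·(-6) − 8·1) + (8·5 − (-11)·(-6)) + ((-11)·10 − 12·5)| = 448, so the area is 224.
The number of boundary lattice points is Σ gcd(|Δx|,|Δy|) = gcd(4,9) + gcd(8,7) + gcd(19,11) + gcd(23,5) = 1+1+1+1 = 4.
Scaling by 3 multiplies the area by 3² = 9 (so the new area is 2016) and multiplies the boundary lattice-point count by 3, giving 12.
By Pick's theorem, the interior count of the dilated polygon is 2016 − 12/2 + 1 = 2011.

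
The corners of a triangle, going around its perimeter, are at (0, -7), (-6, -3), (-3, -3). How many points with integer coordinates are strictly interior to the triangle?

4

By the shoelace formula, twice the signed area is |(0·(-3) − (-6)·(-7)) + ((-6)·(-3) − (-3)·(-3)) + ((-3)·(-7) − 0·(-3))| = 12, so the area is 6.
The number of boundary lattice points is Σ gcd(|Δx|,|Δy|) = gcd(6,4) + gcd(3,0) + gcd(3,4) = 2+3+1 = 6.
By Pick's theorem A = I + B/2 − 1, so I = 6 − 6/2 + 1 = 4.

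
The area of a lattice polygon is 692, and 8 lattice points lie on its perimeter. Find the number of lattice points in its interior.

689

Pick's theorem A = I + B/2 − 1 rearranges to I = A − B/2 + 1 = 692 − 8/2 + 1 = 689.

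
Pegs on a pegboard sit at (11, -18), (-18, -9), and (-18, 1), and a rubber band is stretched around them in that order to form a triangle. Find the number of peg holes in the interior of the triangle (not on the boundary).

140

By the shoelace formula, twice the signed area is |(11·(-9) − (-18)·(-18)) + ((-18)·1 − (-18)·(-9)) + ((-18)·(-18) − 11·1)| = 290, so the area is 145.
Along each edge there are gcd(|Δx|,|Δy|)+1 lattice points, so counting each shared vertex once the boundary has gcd(29,9) + gcd(0,10) + gcd(29,19) = 1+10+1 = 12.
Pick's theorem gives I = A − B/2 + 1 = 145 − 12/2 + 1 = 140.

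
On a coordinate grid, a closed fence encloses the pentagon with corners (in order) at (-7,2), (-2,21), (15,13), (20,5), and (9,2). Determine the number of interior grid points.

312

By the shoelace formula, twice the signed area is |[(-7)·21 − (-2)·2] + [(-2)·13 − 15·21] + [15·5 − 20·13] + [20·2 − 9·5] + [9·2 − (-7)·2]| = 642, so the area is 321.
The number of boundary lattice points is Σ gcd(|Δx|,|Δy|) = gcd(5,19) + gcd(17,8) + gcd(5,8) + gcd(11,3) + gcd(16,0) = 1+1+1+1+16 = 20.
By Pick's theorem A = I + B/2 − 1, so I = 321 − 20/2 + 1 = 312.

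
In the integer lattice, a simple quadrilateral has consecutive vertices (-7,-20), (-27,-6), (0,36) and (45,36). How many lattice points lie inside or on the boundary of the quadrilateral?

The shoelace formula gives twice the area as |[(-7)·(-6) − (-27)·(-20)] + [(-27)·36 − 0·(-6)] + [0·36 − 45·36] + [45·(-20) − (-7)·36]| = 3738, so the area is 1869.
The number of boundary lattice points is Σ gcd(|Δx|,|Δy|) = gcd(20,14) + gcd(27,42) + gcd(45,0) + gcd(52,56) = 2+3+45+4 = 54.
Pick's theorem gives I = A − B/2 + 1 = 1869 − 54/2 + 1 = 1843, so the closed region contains I + B = 1843 + 54 = 1897 lattice points.

1897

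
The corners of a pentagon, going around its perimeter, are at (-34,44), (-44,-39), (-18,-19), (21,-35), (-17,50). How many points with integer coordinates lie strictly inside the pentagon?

2914

The shoelace formula gives twice the area as |[(-34)·(-39) − (-44)·44] + [(-44)·(-19) − (-18)·(-39)] + [(-18)·(-35) − 21·(-19)] + [21·50 − (-17)·(-35)] + [(-17)·44 − (-34)·50]| = 5832, so the area is 2916.
The number of boundary lattice points is Σ gcd(|Δx|,|Δy|) = gcd(10,83) + gcd(26,20) + gcd(39,16) + gcd(38,85) + gcd(17,6) = 1+2+1+1+1 = 6.
By Pick's theorem A = I + B/2 − 1, so I = 2916 − 6/2 + 1 = 2914.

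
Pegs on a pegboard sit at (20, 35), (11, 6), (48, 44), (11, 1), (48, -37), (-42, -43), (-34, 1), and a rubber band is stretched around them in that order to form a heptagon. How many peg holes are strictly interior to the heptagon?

3639

By the shoelace formula, twice the signed area is |[20·6 − 11·35] + [11·44 − 48·6] + [48·1 − 11·44] + [11·(-37) − 48·1] + [48·(-43) − (-42)·(-37)] + [(-42)·1 − (-34)·(-43)] + [(-34)·35 − 20·1]| = 7292, so the area is 3646.
Along each edge there are gcd(|Δx|,|Δy|)+1 lattice points, so counting each shared vertex once the boundary has gcd(9,29) + gcd(37,38) + gcd(37,43) + gcd(37,38) + gcd(90,6) + gcd(8,44) + gcd(54,34) = 1+1+1+1+6+4+2 = 16.
Pick's theorem gives I = A − B/2 + 1 = 3646 − 16/2 + 1 = 3639.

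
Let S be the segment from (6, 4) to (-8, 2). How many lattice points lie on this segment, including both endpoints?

3

The number of lattice points on a segment between lattice points is gcd(|Δx|,|Δy|) + 1 = gcd(14,2) + 1 = 2 + 1 = 3.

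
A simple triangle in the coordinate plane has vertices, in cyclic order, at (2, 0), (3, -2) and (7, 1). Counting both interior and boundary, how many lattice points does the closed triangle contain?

8

By the shoelace formula, twice the signed area is |[2·(-2) − 3·0] + [3·1 − 7·(-2)] + [7·0 − 2·1]| = 11, so the area is 11/2.
Along each edge there are gcd(|Δx|,|Δy|)+1 lattice points, so counting each shared vertex once the boundary has gcd(1,2) + gcd(4,3) + gcd(5,1) = 1+1+1 = 3.
Pick's theorem gives I = A − B/2 + 1 = 11/2 − 3/2 + 1 = 5, so the closed region contains I + B = 5 + 3 = 8 lattice points.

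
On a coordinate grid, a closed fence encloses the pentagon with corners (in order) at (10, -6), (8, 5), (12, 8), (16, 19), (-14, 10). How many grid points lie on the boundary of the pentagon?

14

Along each edge there are gcd(|Δx|,|Δy|)+1 lattice points, so counting each shared vertex once the boundary has gcd(2,11) + gcd(4,3) + gcd(4,11) + gcd(30,9) + gcd(24,16) = 1+1+1+3+8 = 14.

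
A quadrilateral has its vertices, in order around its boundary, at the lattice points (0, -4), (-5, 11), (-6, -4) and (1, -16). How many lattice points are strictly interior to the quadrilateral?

78

By the shoelace formula, twice the signed area is |[0·11 − (-5)·(-4)] + [(-5)·(-4) − (-6)·11] + [(-6)·(-16) − 1·(-4)] + [1·(-4) − 0·(-16)]| = 162, so the area is 81.
The number of boundary lattice points is Σ gcd(|Δx|,|Δy|) = gcd(5,15) + gcd(1,15) + gcd(7,12) + gcd(1,12) = 5+1+1+1 = 8.
Pick's theorem gives I = A − B/2 + 1 = 81 − 8/2 + 1 = 78.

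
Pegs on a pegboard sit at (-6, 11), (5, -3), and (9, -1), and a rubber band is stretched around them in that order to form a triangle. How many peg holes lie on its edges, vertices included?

Along each edge there are gcd(|Δx|,|Δy|)+1 lattice points, so counting each shared vertex once the boundary has gcd(11,14) + gcd(4,2) + gcd(15,12) = 1+2+3 = 6.

6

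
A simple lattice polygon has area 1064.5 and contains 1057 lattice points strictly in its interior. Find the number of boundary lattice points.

17

Pick's theorem gives A = I + B/2 − 1, so B = 2(A − I + 1) = 2(1064.5 − 1057 + 1) = 17.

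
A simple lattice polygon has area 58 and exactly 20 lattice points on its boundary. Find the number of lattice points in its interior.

Pick's theorem A = I + B/2 − 1 rearranges to I = A − B/2 + 1 = 58 − 20/2 + 1 = 49.

49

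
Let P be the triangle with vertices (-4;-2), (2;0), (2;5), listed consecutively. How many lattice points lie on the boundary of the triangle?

8

The number of boundary lattice points is Σ gcd(|Δx|,|Δy|) = gcd(6,2) + gcd(0,5) + gcd(6,7) = 2+5+1 = 8.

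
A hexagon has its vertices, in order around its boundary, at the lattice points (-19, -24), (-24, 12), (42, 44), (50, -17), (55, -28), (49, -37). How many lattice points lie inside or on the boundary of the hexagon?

The shoelace formula gives twice the area as |((-19)·12 − (-24)·(-24)) + ((-24)·44 − 42·12) + (42·(-17) − 50·44) + (50·(-28) − 55·(-17)) + (55·(-37) − 49·(-28)) + (49·(-24) − (-19)·(-37))| = 8285, so the area is 8285/2.
Summing gcd(|Δx|,|Δy|) over the edges gives the boundary count: gcd(5,36) + gcd(66,32) + gcd(8,61) + gcd(5,11) + gcd(6,9) + gcd(68,13) = 1+2+1+1+3+1 = 9.
Pick's theorem gives I = A − B/2 + 1 = 8285/2 − 9/2 + 1 = 4139, so the closed region contains I + B = 4139 + 9 = 4148 lattice points.

4148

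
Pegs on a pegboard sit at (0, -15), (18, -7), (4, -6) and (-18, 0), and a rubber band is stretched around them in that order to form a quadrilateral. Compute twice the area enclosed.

The shoelace formula gives twice the area as |[0·(-7) − 18·(-15)] + [18·(-6) − 4·(-7)] + [4·0 − (-18)·(-6)] + [(-18)·(-15) − 0·0]| = 352, so the area is 176.

352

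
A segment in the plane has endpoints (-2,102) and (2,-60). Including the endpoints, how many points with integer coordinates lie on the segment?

The number of lattice points on a segment between lattice points is gcd(|Δx|,|Δy|) + 1 = gcd(4,162) + 1 = 2 + 1 = 3.

3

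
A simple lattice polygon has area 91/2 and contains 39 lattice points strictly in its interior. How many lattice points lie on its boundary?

15

Pick's theorem gives A = I + B/2 − 1, so B = 2(A − I + 1) = 2(91/2 − 39 + 1) = 15.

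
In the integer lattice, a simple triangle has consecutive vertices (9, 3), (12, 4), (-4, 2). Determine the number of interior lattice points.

By the shoelace formula, twice the signed area is |(9·4 − 12·3) + (12·2 − (-4)·4) + ((-4)·3 − 9·2)| = 10, so the area is 5.
Along each edge there are gcd(|Δx|,|Δy|)+1 lattice points, so counting each shared vertex once the boundary has gcd(3,1) + gcd(16,2) + gcd(13,1) = 1+2+1 = 4.
By Pick's theorem A = I + B/2 − 1, so I = 5 − 4/2 + 1 = 4.

4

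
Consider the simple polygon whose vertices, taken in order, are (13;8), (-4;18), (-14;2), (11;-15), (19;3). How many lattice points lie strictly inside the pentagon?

562

By the shoelace formula, twice the signed area is |[13·18 − (-4)·8] + [(-4)·2 − (-14)·18] + [(-14)·(-15) − 11·2] + [11·3 − 19·(-15)] + [19·8 − 13·3]| = 1129, so the area is 1129/2.
Along each edge there are gcd(|Δx|,|Δy|)+1 lattice points, so counting each shared vertex once the boundary has gcd(17,10) + gcd(10,16) + gcd(25,17) + gcd(8,18) + gcd(6,5) = 1+2+1+2+1 = 7.
By Pick's theorem A = I + B/2 − 1, so I = 1129/2 − 7/2 + 1 = 562.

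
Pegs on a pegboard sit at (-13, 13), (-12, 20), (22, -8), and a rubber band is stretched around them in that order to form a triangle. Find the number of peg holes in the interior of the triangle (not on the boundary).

The shoelace formula gives twice the area as |((-13)·20 − (-12)·13) + ((-12)·(-8) − 22·20) + (22·13 − (-13)·(-8))| = 266, so the area is 133.
Summing gcd(|Δx|,|Δy|) over the edges gives the boundary count: gcd(1,7) + gcd(34,28) + gcd(35,21) = 1+2+7 = 10.
Pick's theorem gives I = A − B/2 + 1 = 133 − 10/2 + 1 = 129.

129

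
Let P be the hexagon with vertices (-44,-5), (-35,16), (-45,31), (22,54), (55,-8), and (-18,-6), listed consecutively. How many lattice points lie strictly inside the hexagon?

By the shoelace formula, twice the signed area is |[(-44)·16 − (-35)·(-5)] + [(-35)·31 − (-45)·16] + [(-45)·54 − 22·31] + [22·(-8) − 55·54] + [55·(-6) − (-18)·(-8)] + [(-18)·(-5) − (-44)·(-6)]| = 8150, so the area is 4075.
Along each edge there are gcd(|Δx|,|Δy|)+1 lattice points, so counting each shared vertex once the boundary has gcd(9,21) + gcd(10,15) + gcd(67,23) + gcd(33,62) + gcd(73,2) + gcd(26,1) = 3+5+1+1+1+1 = 12.
By Pick's theorem A = I + B/2 − 1, so I = 4075 − 12/2 + 1 = 4070.

4070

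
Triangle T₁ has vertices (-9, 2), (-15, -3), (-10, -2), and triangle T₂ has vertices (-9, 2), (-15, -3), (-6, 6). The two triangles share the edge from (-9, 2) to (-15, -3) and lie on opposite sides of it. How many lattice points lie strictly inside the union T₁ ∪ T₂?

9

The union is the simple quadrilateral with vertices (-9, 2), (-10, -2), (-15, -3), (-6, 6) in order.
The shoelace formula gives twice the area as |[(-9)·(-2) − (-10)·2] + [(-10)·(-3) − (-15)·(-2)] + [(-15)·6 − (-6)·(-3)] + [(-6)·2 − (-9)·6]| = 28, so the area is 14.
Along each edge there are gcd(|Δx|,|Δy|)+1 lattice points, so counting each shared vertex once the boundary has gcd(1,4) + gcd(5,1) + gcd(9,9) + gcd(3,4) = 1+1+9+1 = 12.
By Pick's theorem I = A − B/2 + 1 = 14 − 12/2 + 1 = 9.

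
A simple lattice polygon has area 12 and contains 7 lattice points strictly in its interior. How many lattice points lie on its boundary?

Pick's theorem gives A = I + B/2 − 1, so B = 2(A − I + 1) = 2(12 − 7 + 1) = 12.

12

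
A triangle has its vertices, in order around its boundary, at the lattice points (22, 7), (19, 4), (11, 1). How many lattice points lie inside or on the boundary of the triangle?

11

The shoelace formula gives twice the area as |(22·4 − 19·7) + (19·1 − 11·4) + (11·7 − 22·1)| = 15, so the area is 15/2.
Summing gcd(|Δx|,|Δy|) over the edges gives the boundary count: gcd(3,3) + gcd(8,3) + gcd(11,6) = 3+1+1 = 5.
Pick's theorem gives I = A − B/2 + 1 = 15/2 − 5/2 + 1 = 6, so the closed region contains I + B = 6 + 5 = 11 lattice points.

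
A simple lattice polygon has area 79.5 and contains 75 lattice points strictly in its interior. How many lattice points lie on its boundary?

Pick's theorem gives A = I + B/2 − 1, so B = 2(A − I + 1) = 2(79.5 − 75 + 1) = 11.

11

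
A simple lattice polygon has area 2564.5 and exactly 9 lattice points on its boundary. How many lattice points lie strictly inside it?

Pick's theorem A = I + B/2 − 1 rearranges to I = A − B/2 + 1 = 2564.5 − 9/2 + 1 = 2561.

2561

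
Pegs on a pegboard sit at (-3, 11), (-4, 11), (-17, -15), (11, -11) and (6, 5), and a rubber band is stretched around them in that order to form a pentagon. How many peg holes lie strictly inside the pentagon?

396

By the shoelace formula, twice the signed area is |[(-3)·11 − (-4)·11] + [(-4)·(-15) − (-17)·11] + [(-17)·(-11) − 11·(-15)] + [11·5 − 6·(-11)] + [6·11 − (-3)·5]| = 812, so the area is 406.
Along each edge there are gcd(|Δx|,|Δy|)+1 lattice points, so counting each shared vertex once the boundary has gcd(1,0) + gcd(13,26) + gcd(28,4) + gcd(5,16) + gcd(9,6) = 1+13+4+1+3 = 22.
By Pick's theorem A = I + B/2 − 1, so I = 406 − 22/2 + 1 = 396.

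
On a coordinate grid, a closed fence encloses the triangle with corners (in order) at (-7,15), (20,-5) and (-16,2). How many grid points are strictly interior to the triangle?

265

The shoelace formula gives twice the area as |[(-7)·(-5) − 20·15] + [20·2 − (-16)·(-5)] + [(-16)·15 − (-7)·2]| = 531, so the area is 531/2.
Summing gcd(|Δx|,|Δy|) over the edges gives the boundary count: gcd(27,20) + gcd(36,7) + gcd(9,13) = 1+1+1 = 3.
Pick's theorem gives I = A − B/2 + 1 = 531/2 − 3/2 + 1 = 265.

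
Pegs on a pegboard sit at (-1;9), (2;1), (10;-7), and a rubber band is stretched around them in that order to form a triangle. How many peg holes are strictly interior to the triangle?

16

By the shoelace formula, twice the signed area is |((-1)·1 − 2·9) + (2·(-7) − 10·1) + (10·9 − (-1)·(-7))| = 40, so the area is 20.
The number of boundary lattice points is Σ gcd(|Δx|,|Δy|) = gcd(3,8) + gcd(8,8) + gcd(11,16) = 1+8+1 = 10.
Pick's theorem gives I = A − B/2 + 1 = 20 − 10/2 + 1 = 16.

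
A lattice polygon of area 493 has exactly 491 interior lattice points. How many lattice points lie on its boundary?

Pick's theorem gives A = I + B/2 − 1, so B = 2(A − I + 1) = 2(493 − 491 + 1) = 6.

6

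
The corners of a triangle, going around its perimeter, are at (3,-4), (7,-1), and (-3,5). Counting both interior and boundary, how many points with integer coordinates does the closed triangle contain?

31

By the shoelace formula, twice the signed area is |(3·(-1) − 7·(-4)) + (7·5 − (-3)·(-1)) + ((-3)·(-4) − 3·5)| = 54, so the area is 27.
The number of boundary lattice points is Σ gcd(|Δx|,|Δy|) = gcd(4,3) + gcd(10,6) + gcd(6,9) = 1+2+3 = 6.
Pick's theorem gives I = A − B/2 + 1 = 27 − 6/2 + 1 = 25, so the closed region contains I + B = 25 + 6 = 31 lattice points.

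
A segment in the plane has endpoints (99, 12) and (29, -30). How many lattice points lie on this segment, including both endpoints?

15

The number of lattice points on a segment between lattice points is gcd(|Δx|,|Δy|) + 1 = gcd(70,42) + 1 = 14 + 1 = 15.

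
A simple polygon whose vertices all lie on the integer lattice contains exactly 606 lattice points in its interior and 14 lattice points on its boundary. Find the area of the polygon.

By Pick's theorem, A = I + B/2 − 1 = 606 + 14/2 − 1 = 612.

612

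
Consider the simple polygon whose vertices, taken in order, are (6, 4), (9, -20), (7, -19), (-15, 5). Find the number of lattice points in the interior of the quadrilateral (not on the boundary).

Using the shoelace formula, 2A = |[6·(-20) − 9·4] + [9·(-19) − 7·(-20)] + [7·5 − (-15)·(-19)] + [(-15)·4 − 6·5]| = 527, so the area is 263.5.
The number of boundary lattice points is Σ gcd(|Δx|,|Δy|) = gcd(3,24) + gcd(2,1) + gcd(22,24) + gcd(21,1) = 3+1+2+1 = 7.
Pick's theorem gives I = A − B/2 + 1 = 263.5 − 7/2 + 1 = 261.

261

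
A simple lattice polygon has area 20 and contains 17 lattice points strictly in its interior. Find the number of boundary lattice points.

8

Pick's theorem gives A = I + B/2 − 1, so B = 2(A − I + 1) = 2(20 − 17 + 1) = 8.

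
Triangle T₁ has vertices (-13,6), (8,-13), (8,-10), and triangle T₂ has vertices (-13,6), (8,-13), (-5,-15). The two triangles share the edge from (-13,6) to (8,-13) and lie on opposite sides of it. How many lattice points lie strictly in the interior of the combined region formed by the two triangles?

174

The union is the simple quadrilateral with vertices (-13,6), (8,-10), (8,-13), (-5,-15) in order.
By the shoelace formula, twice the signed area is |[(-13)·(-10) − 8·6] + [8·(-13) − 8·(-10)] + [8·(-15) − (-5)·(-13)] + [(-5)·6 − (-13)·(-15)]| = 352, so the area is 176.
The number of boundary lattice points is Σ gcd(|Δx|,|Δy|) = gcd(21,16) + gcd(0,3) + gcd(13,2) + gcd(8,21) = 1+3+1+1 = 6.
By Pick's theorem I = A − B/2 + 1 = 176 − 6/2 + 1 = 174.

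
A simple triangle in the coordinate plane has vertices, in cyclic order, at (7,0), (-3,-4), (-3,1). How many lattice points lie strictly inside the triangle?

By the shoelace formula, twice the signed area is |[7·(-4) − (-3)·0] + [(-3)·1 − (-3)·(-4)] + [(-3)·0 − 7·1]| = 50, so the area is 25.
Along each edge there are gcd(|Δx|,|Δy|)+1 lattice points, so counting each shared vertex once the boundary has gcd(10,4) + gcd(0,5) + gcd(10,1) = 2+5+1 = 8.
By Pick's theorem A = I + B/2 − 1, so I = 25 − 8/2 + 1 = 22.

22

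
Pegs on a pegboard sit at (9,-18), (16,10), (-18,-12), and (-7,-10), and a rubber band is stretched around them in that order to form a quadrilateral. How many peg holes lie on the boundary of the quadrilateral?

18

Summing gcd(|Δx|,|Δy|) over the edges gives the boundary count: gcd(7,28) + gcd(34,22) + gcd(11,2) + gcd(16,8) = 7+2+1+8 = 18.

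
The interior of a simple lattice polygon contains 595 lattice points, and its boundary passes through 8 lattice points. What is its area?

598

By Pick's theorem, A = I + B/2 − 1 = 595 + 8/2 − 1 = 598.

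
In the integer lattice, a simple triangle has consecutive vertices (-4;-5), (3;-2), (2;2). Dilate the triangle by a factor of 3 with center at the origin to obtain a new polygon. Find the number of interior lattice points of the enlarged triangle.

By the shoelace formula, twice the signed area is |((-4)·(-2) − 3·(-5)) + (3·2 − 2·(-2)) + (2·(-5) − (-4)·2)| = 31, so the area is 15.5.
Along each edge there are gcd(|Δx|,|Δy|)+1 lattice points, so counting each shared vertex once the boundary has gcd(7,3) + gcd(1,4) + gcd(6,7) = 1+1+1 = 3.
Scaling by 3 multiplies the area by 3² = 9 (so the new area is 139.5) and multiplies the boundary lattice-point count by 3, giving 9.
By Pick's theorem, the interior count of the dilated polygon is 139.5 − 9/2 + 1 = 136.

136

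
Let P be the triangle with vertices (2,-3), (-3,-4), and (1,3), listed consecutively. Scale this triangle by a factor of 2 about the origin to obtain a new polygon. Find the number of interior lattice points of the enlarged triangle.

By the shoelace formula, twice the signed area is |[2·(-4) − (-3)·(-3)] + [(-3)·3 − 1·(-4)] + [1·(-3) − 2·3]| = 31, so the area is 15.5.
Summing gcd(|Δx|,|Δy|) over the edges gives the boundary count: gcd(5,1) + gcd(4,7) + gcd(1,6) = 1+1+1 = 3.
Scaling by 2 multiplies the area by 2² = 4 (so the new area is 62) and multiplies the boundary lattice-point count by 2, giving 6.
By Pick's theorem, the interior count of the dilated polygon is 62 − 6/2 + 1 = 60.

60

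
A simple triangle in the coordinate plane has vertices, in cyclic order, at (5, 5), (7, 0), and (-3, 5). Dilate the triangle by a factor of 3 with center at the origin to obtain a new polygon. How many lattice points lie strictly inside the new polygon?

Using the shoelace formula, 2A = |(5·0 − 7·5) + (7·5 − (-3)·0) + ((-3)·5 − 5·5)| = 40, so the area is 20.
The number of boundary lattice points is Σ gcd(|Δx|,|Δy|) = gcd(2,5) + gcd(10,5) + gcd(8,0) = 1+5+8 = 14.
Scaling by 3 multiplies the area by 3² = 9 (so the new area is 180) and multiplies the boundary lattice-point count by 3, giving 42.
By Pick's theorem, the interior count of the dilated polygon is 180 − 42/2 + 1 = 160.

160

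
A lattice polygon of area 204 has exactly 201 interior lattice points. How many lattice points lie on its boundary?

Pick's theorem gives A = I + B/2 − 1, so B = 2(A − I + 1) = 2(204 − 201 + 1) = 8.

8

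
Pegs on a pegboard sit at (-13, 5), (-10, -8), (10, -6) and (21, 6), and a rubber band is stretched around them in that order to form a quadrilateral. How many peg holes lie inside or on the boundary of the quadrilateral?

By the shoelace formula, twice the signed area is |[(-13)·(-8) − (-10)·5] + [(-10)·(-6) − 10·(-8)] + [10·6 − 21·(-6)] + [21·5 − (-13)·6]| = 663, so the area is 331.5.
Along each edge there are gcd(|Δx|,|Δy|)+1 lattice points, so counting each shared vertex once the boundary has gcd(3,13) + gcd(20,2) + gcd(11,12) + gcd(34,1) = 1+2+1+1 = 5.
Pick's theorem gives I = A − B/2 + 1 = 331.5 − 5/2 + 1 = 330, so the closed region contains I + B = 330 + 5 = 335 lattice points.

335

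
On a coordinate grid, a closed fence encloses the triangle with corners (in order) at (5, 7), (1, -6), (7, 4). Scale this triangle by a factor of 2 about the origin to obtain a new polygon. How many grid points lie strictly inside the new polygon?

73

By the shoelace formula, twice the signed area is |(5·(-6) − 1·7) + (1·4 − 7·(-6)) + (7·7 − 5·4)| = 38, so the area is 19.
Summing gcd(|Δx|,|Δy|) over the edges gives the boundary count: gcd(4,13) + gcd(6,10) + gcd(2,3) = 1+2+1 = 4.
Scaling by 2 multiplies the area by 2² = 4 (so the new area is 76) and multiplies the boundary lattice-point count by 2, giving 8.
By Pick's theorem, the interior count of the dilated polygon is 76 − 8/2 + 1 = 73.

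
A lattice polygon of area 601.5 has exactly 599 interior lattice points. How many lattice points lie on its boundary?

Pick's theorem gives A = I + B/2 − 1, so B = 2(A − I + 1) = 2(601.5 − 599 + 1) = 7.

7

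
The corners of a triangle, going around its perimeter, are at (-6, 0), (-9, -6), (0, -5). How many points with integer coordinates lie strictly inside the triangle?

24

The shoelace formula gives twice the area as |((-6)·(-6) − (-9)·0) + ((-9)·(-5) − 0·(-6)) + (0·0 − (-6)·(-5))| = 51, so the area is 25.5.
Summing gcd(|Δx|,|Δy|) over the edges gives the boundary count: gcd(3,6) + gcd(9,1) + gcd(6,5) = 3+1+1 = 5.
Pick's theorem gives I = A − B/2 + 1 = 25.5 − 5/2 + 1 = 24.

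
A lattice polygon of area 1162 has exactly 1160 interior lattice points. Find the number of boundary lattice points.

Pick's theorem gives A = I + B/2 − 1, so B = 2(A − I + 1) = 2(1162 − 1160 + 1) = 6.

6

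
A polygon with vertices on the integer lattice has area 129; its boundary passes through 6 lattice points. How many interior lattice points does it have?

127

Pick's theorem A = I + B/2 − 1 rearranges to I = A − B/2 + 1 = 129 − 6/2 + 1 = 127.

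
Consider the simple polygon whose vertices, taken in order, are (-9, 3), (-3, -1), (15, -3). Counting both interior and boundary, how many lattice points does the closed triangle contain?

Using the shoelace formula, 2A = |[(-9)·(-1) − (-3)·3] + [(-3)·(-3) − 15·(-1)] + [15·3 − (-9)·(-3)]| = 60, so the area is 30.
Summing gcd(|Δx|,|Δy|) over the edges gives the boundary count: gcd(6,4) + gcd(18,2) + gcd(24,6) = 2+2+6 = 10.
Pick's theorem gives I = A − B/2 + 1 = 30 − 10/2 + 1 = 26, so the closed region contains I + B = 26 + 10 = 36 lattice points.

36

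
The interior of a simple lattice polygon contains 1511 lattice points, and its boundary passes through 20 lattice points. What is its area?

By Pick's theorem, A = I + B/2 − 1 = 1511 + 20/2 − 1 = 1520.

1520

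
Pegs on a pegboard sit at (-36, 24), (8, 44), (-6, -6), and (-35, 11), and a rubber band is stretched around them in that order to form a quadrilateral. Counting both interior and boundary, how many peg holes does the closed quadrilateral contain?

The shoelace formula gives twice the area as |[(-36)·44 − 8·24] + [8·(-6) − (-6)·44] + [(-6)·11 − (-35)·(-6)] + [(-35)·24 − (-36)·11]| = 2280, so the area is 1140.
Summing gcd(|Δx|,|Δy|) over the edges gives the boundary count: gcd(44,20) + gcd(14,50) + gcd(29,17) + gcd(1,13) = 4+2+1+1 = 8.
Pick's theorem gives I = A − B/2 + 1 = 1140 − 8/2 + 1 = 1137, so the closed region contains I + B = 1137 + 8 = 1145 lattice points.

1145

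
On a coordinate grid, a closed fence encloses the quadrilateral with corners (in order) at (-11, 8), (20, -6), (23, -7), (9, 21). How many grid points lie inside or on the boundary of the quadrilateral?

Using the shoelace formula, 2A = |((-11)·(-6) − 20·8) + (20·(-7) − 23·(-6)) + (23·21 − 9·(-7)) + (9·8 − (-11)·21)| = 753, so the area is 376.5.
Summing gcd(|Δx|,|Δy|) over the edges gives the boundary count: gcd(31,14) + gcd(3,1) + gcd(14,28) + gcd(20,13) = 1+1+14+1 = 17.
Pick's theorem gives I = A − B/2 + 1 = 376.5 − 17/2 + 1 = 369, so the closed region contains I + B = 369 + 17 = 386 lattice points.

386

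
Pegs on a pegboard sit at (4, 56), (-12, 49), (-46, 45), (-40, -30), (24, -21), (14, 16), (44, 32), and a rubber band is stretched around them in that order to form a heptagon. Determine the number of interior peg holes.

The shoelace formula gives twice the area as |[4·49 − (-12)·56] + [(-12)·45 − (-46)·49] + [(-46)·(-30) − (-40)·45] + [(-40)·(-21) − 24·(-30)] + [24·16 − 14·(-21)] + [14·32 − 44·16] + [44·56 − 4·32]| = 10080, so the area is 5040.
Along each edge there are gcd(|Δx|,|Δy|)+1 lattice points, so counting each shared vertex once the boundary has gcd(16,7) + gcd(34,4) + gcd(6,75) + gcd(64,9) + gcd(10,37) + gcd(30,16) + gcd(40,24) = 1+2+3+1+1+2+8 = 18.
By Pick's theorem A = I + B/2 − 1, so I = 5040 − 18/2 + 1 = 5032.

5032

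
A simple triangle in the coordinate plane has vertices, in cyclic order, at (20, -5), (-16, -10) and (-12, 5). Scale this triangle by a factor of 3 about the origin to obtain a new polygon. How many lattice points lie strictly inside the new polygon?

2335

Using the shoelace formula, 2A = |[20·(-10) − (-16)·(-5)] + [(-16)·5 − (-12)·(-10)] + [(-12)·(-5) − 20·5]| = 520, so the area is 260.
Along each edge there are gcd(|Δx|,|Δy|)+1 lattice points, so counting each shared vertex once the boundary has gcd(36,5) + gcd(4,15) + gcd(32,10) = 1+1+2 = 4.
Scaling by 3 multiplies the area by 3² = 9 (so the new area is 2340) and multiplies the boundary lattice-point count by 3, giving 12.
By Pick's theorem, the interior count of the dilated polygon is 2340 − 12/2 + 1 = 2335.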